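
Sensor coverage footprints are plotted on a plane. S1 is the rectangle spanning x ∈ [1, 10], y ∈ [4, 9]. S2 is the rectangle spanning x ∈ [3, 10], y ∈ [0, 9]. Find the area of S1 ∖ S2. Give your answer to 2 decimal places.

|S1∩S2|: x∈[3,10], y∈[4,9] → 7·5 = 35.
|S1| = 45.
|S1 ∖ S2| = |S1| − |S1∩S2| = 45 − 35 = 10.00.

10.00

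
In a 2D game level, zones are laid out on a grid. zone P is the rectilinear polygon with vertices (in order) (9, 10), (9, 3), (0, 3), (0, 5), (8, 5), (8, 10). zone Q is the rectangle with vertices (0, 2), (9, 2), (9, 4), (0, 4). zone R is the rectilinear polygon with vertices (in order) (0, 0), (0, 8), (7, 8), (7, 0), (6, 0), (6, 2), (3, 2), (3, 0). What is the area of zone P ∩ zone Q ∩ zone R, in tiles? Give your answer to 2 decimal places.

The intersection is the polygon with vertices (0,3), (0,4), (7,4), (7,3).
By the shoelace formula its area is 7.00.

7.00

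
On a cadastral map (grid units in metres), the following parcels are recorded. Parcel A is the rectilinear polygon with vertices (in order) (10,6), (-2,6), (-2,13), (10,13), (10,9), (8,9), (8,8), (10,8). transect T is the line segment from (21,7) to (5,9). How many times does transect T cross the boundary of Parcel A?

1

The segment meets the boundary at (8,8.625).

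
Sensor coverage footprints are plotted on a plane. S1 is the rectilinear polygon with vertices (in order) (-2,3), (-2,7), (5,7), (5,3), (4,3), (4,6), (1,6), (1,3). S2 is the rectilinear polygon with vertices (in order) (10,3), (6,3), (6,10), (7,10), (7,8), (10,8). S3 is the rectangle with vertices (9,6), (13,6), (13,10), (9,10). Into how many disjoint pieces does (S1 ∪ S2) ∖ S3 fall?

(S1 ∪ S2) ∖ S3 splits into 2 disjoint pieces (area 19, area 20).

2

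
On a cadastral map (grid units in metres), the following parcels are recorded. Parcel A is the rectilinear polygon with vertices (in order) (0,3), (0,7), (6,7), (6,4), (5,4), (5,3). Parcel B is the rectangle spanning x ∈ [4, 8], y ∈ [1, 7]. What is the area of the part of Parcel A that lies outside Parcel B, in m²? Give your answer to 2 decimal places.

|Parcel A| = 23, |Parcel A∩Parcel B| = 7.
|Parcel A ∖ Parcel B| = |Parcel A| − |Parcel A∩Parcel B| = 23 − 7 = 16.00.

16.00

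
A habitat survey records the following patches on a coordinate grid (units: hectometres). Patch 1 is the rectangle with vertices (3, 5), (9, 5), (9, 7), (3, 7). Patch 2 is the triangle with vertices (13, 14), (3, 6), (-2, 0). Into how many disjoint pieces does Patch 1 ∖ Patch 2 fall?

Patch 1 ∖ Patch 2 splits into 2 disjoint pieces (area 9.1429, area 0.625).

2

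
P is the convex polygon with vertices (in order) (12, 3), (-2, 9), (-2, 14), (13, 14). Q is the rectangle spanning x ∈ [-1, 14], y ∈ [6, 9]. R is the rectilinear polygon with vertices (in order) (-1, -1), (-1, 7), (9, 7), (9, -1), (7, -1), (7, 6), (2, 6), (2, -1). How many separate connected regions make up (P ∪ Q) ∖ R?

(P ∪ Q) ∖ R splits into 2 disjoint pieces (area 116.5584, area 0.8571).

2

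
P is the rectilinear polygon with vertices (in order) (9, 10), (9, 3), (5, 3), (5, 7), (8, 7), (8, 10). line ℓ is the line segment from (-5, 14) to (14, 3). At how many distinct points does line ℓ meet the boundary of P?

2

The segment meets the boundary at (9,5.895), (7.091,7).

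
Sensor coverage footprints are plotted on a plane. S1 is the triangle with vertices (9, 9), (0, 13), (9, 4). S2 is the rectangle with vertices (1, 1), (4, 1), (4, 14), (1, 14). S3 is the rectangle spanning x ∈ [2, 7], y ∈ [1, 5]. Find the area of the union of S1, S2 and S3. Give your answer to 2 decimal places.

By inclusion–exclusion:
Individual areas: |S1| = 22.5, |S2| = 39, |S3| = 20.
|S1∩S2| = 4.1667.
|S1∩S3| = 0.
|S2∩S3|: x∈[2,4], y∈[1,5] → 2·4 = 8.
|S1∩S2∩S3| = 0.
|S1 ∪ S2 ∪ S3| = 81.5 − 12.1667 + 0 = 69.33.

69.33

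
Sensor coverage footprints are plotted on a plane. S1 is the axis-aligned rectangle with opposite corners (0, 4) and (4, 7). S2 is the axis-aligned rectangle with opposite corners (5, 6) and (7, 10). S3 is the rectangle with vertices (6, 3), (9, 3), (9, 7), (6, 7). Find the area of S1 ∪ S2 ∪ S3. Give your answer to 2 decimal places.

31.00

By inclusion–exclusion:
Individual areas: |S1| = 12, |S2| = 8, |S3| = 12.
|S1∩S2| = 0 (no overlap).
|S1∩S3| = 0 (no overlap).
|S2∩S3|: x∈[6,7], y∈[6,7] → 1·1 = 1.
|S1∩S2∩S3| = 0.
|S1 ∪ S2 ∪ S3| = 32 − 1 + 0 = 31.00.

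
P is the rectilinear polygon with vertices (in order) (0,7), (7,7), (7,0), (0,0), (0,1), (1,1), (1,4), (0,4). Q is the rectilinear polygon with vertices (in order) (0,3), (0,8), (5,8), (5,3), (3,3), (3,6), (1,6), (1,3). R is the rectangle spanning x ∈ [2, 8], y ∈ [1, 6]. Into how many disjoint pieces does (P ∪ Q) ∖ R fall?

1

(P ∪ Q) ∖ R is a single connected region.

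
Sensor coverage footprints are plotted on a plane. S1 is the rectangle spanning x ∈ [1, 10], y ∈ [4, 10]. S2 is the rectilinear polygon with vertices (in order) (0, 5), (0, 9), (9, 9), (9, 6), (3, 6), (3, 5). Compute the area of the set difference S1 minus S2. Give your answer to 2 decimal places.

28.00

|S1| = 54, |S1∩S2| = 26.
|S1 ∖ S2| = |S1| − |S1∩S2| = 54 − 26 = 28.00.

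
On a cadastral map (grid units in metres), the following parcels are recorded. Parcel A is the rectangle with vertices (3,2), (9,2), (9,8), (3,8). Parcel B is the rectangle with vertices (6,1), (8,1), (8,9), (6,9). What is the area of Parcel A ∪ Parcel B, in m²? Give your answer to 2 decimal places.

By inclusion–exclusion:
Individual areas: |Parcel A| = 36, |Parcel B| = 16.
|Parcel A∩Parcel B|: x∈[6,8], y∈[2,8] → 2·6 = 12.
|Parcel A ∪ Parcel B| = 52 − 12 = 40.00.

40.00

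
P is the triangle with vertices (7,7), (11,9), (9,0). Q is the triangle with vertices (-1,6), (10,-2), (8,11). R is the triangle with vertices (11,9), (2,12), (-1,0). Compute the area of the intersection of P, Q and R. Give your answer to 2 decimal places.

The intersection is the polygon with vertices (8.586,7.19), (7.235,6.176), (7,7), (8.5,7.75).
By the shoelace formula its area is 1.13.

1.13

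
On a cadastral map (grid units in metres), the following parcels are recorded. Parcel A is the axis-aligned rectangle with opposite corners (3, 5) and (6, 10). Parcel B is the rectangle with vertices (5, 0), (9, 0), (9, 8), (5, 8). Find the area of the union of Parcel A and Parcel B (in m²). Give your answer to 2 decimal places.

44.00

By inclusion–exclusion:
Individual areas: |Parcel A| = 15, |Parcel B| = 32.
|Parcel A∩Parcel B|: x∈[5,6], y∈[5,8] → 1·3 = 3.
|Parcel A ∪ Parcel B| = 47 − 3 = 44.00.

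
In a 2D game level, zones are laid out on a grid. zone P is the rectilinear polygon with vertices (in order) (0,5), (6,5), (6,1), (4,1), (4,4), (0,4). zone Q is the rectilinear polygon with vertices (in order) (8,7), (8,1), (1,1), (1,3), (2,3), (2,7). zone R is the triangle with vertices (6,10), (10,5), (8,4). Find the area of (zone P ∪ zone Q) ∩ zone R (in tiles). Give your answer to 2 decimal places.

The region (zone P ∪ zone Q) ∩ zone R is the polygon with vertices (8,7), (8,4), (7,7).
By the shoelace formula its area is 1.50.

1.50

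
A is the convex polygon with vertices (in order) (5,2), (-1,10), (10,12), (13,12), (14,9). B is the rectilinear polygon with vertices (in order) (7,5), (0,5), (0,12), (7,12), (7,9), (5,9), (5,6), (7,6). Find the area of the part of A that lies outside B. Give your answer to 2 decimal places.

|A| = 82, |A∩B| = 29.6856.
|A ∖ B| = |A| − |A∩B| = 82 − 29.6856 = 52.31.

52.31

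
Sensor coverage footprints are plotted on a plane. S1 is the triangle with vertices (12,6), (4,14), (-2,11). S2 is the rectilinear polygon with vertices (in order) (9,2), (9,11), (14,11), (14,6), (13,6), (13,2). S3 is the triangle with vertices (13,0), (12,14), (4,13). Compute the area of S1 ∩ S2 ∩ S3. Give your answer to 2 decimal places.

2.89

The intersection is the polygon with vertices (9,7.071), (9,9), (12,6).
By the shoelace formula its area is 2.89.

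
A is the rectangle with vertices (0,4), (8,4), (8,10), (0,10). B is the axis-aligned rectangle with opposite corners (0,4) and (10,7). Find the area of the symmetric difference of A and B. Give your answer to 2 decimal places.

30.00

|A∩B|: x∈[0,8], y∈[4,7] → 8·3 = 24.
|A △ B| = |A| + |B| − 2·|A∩B| = 48 + 30 − 48 = 30.00.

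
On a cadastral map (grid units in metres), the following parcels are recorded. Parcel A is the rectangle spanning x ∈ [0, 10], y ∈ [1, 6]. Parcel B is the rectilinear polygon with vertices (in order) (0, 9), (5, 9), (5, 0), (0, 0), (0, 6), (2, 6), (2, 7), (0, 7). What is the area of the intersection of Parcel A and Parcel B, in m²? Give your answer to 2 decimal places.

The intersection is the polygon with vertices (5,6), (5,1), (0,1), (0,6), (2,6).
By the shoelace formula its area is 25.00.

25.00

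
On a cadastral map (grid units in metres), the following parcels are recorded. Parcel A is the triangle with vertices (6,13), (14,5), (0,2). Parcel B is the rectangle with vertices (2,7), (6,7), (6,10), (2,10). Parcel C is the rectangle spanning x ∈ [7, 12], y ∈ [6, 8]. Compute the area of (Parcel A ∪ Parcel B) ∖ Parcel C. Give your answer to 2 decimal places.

|Parcel A ∪ Parcel B| = 72.6364.
|(Parcel A ∪ Parcel B) ∩ Parcel C| = 9.5.
|(Parcel A ∪ Parcel B) ∖ Parcel C| = 72.6364 − 9.5 = 63.14.

63.14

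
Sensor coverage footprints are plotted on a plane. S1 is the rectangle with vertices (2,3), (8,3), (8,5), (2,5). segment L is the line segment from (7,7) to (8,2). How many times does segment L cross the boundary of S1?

2

The segment meets the boundary at (7.8,3), (7.4,5).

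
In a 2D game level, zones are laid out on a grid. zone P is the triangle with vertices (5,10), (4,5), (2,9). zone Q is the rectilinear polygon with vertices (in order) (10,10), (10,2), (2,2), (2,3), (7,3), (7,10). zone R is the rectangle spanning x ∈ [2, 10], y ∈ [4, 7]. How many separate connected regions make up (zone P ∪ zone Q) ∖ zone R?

(zone P ∪ zone Q) ∖ zone R splits into 3 disjoint pieces (area 5.6, area 11, area 9).

3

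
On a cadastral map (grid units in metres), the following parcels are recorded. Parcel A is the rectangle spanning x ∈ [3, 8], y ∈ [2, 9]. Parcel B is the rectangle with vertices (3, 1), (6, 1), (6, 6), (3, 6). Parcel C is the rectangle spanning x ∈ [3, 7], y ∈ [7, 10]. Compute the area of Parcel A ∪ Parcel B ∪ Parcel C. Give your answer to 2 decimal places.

42.00

By inclusion–exclusion:
Individual areas: |Parcel A| = 35, |Parcel B| = 15, |Parcel C| = 12.
|Parcel A∩Parcel B|: x∈[3,6], y∈[2,6] → 3·4 = 12.
|Parcel A∩Parcel C|: x∈[3,7], y∈[7,9] → 4·2 = 8.
|Parcel B∩Parcel C| = 0 (no overlap).
|Parcel A∩Parcel B∩Parcel C| = 0.
|Parcel A ∪ Parcel B ∪ Parcel C| = 62 − 20 + 0 = 42.00.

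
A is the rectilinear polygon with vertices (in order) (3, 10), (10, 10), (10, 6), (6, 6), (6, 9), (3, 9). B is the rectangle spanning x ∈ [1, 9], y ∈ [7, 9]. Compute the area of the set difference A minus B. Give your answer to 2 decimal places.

|A| = 19, |A∩B| = 6.
|A ∖ B| = |A| − |A∩B| = 19 − 6 = 13.00.

13.00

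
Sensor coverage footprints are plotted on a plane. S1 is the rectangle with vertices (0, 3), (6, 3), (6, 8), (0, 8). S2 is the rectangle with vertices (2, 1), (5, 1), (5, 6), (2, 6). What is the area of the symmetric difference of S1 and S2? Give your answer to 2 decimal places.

|S1∩S2|: x∈[2,5], y∈[3,6] → 3·3 = 9.
|S1 △ S2| = |S1| + |S2| − 2·|S1∩S2| = 30 + 15 − 18 = 27.00.

27.00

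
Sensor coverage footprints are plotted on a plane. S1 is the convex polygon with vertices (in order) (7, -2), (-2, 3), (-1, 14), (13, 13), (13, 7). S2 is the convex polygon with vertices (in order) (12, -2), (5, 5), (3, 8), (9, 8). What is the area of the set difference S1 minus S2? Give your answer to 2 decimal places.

149.93

|S1| = 178, |S1∩S2| = 28.069.
|S1 ∖ S2| = |S1| − |S1∩S2| = 178 − 28.069 = 149.93.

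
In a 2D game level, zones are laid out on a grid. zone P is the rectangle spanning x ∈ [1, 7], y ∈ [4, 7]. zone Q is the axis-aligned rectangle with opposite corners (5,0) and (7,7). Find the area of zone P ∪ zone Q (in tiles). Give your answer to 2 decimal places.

By inclusion–exclusion:
Individual areas: |zone P| = 18, |zone Q| = 14.
|zone P∩zone Q|: x∈[5,7], y∈[4,7] → 2·3 = 6.
|zone P ∪ zone Q| = 32 − 6 = 26.00.

26.00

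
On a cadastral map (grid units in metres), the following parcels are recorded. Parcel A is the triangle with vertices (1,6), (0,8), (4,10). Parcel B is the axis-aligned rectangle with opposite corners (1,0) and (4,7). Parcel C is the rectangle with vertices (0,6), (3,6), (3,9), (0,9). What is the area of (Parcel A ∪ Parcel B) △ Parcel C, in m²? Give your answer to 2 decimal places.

|Parcel A ∪ Parcel B| = 25.625.
|(Parcel A ∪ Parcel B) ∩ Parcel C| = 5.9583.
|(Parcel A ∪ Parcel B) △ Parcel C| = 25.625 + 9 − 11.9167 = 22.71.

22.71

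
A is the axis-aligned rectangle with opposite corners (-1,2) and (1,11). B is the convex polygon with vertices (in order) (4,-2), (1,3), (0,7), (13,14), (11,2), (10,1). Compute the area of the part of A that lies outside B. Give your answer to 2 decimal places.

|A| = 18, |A∩B| = 2.2692.
|A ∖ B| = |A| − |A∩B| = 18 − 2.2692 = 15.73.

15.73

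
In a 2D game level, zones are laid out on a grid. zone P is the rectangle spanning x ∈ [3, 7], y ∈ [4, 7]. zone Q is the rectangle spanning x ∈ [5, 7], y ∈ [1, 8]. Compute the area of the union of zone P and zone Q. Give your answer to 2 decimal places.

By inclusion–exclusion:
Individual areas: |zone P| = 12, |zone Q| = 14.
|zone P∩zone Q|: x∈[5,7], y∈[4,7] → 2·3 = 6.
|zone P ∪ zone Q| = 26 − 6 = 20.00.

20.00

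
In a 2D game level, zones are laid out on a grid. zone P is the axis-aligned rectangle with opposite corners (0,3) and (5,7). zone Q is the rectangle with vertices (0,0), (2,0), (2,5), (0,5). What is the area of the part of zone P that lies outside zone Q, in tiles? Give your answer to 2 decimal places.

16.00

|zone P∩zone Q|: x∈[0,2], y∈[3,5] → 2·2 = 4.
|zone P| = 20.
|zone P ∖ zone Q| = |zone P| − |zone P∩zone Q| = 20 − 4 = 16.00.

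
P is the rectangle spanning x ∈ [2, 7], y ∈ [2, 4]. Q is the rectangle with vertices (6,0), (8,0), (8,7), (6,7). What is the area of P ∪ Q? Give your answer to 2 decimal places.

By inclusion–exclusion:
Individual areas: |P| = 10, |Q| = 14.
|P∩Q|: x∈[6,7], y∈[2,4] → 1·2 = 2.
|P ∪ Q| = 24 − 2 = 22.00.

22.00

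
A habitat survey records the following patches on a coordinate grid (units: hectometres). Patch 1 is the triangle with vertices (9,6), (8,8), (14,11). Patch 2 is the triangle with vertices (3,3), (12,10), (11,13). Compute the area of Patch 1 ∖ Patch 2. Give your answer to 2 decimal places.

5.50

|Patch 1| = 7.5, |Patch 1∩Patch 2| = 2.
|Patch 1 ∖ Patch 2| = |Patch 1| − |Patch 1∩Patch 2| = 7.5 − 2 = 5.50.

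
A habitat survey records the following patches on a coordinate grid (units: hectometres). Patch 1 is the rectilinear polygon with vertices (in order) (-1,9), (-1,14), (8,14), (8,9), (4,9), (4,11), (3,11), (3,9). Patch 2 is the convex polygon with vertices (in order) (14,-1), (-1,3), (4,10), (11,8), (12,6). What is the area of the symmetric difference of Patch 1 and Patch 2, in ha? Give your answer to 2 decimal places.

|Patch 1| = 43, |Patch 2| = 92.5, |Patch 1∩Patch 2| = 1.75.
|Patch 1 △ Patch 2| = |Patch 1| + |Patch 2| − 2·|Patch 1∩Patch 2| = 43 + 92.5 − 3.5 = 132.00.

132.00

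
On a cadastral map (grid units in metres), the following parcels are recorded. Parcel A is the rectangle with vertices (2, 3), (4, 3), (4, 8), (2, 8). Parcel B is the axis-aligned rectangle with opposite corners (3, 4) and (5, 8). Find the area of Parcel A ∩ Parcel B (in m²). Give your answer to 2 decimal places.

|Parcel A∩Parcel B|: x∈[3,4], y∈[4,8] → 1·4 = 4.

4.00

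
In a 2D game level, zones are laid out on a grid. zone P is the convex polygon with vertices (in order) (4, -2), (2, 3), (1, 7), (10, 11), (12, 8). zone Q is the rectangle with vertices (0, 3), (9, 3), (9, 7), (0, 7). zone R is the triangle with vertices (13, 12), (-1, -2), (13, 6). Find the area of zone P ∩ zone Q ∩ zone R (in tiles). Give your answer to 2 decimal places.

The intersection is the polygon with vertices (9,7), (9,4.25), (8.21,3.263), (7.75,3), (4,3), (8,7).
By the shoelace formula its area is 11.34.

11.34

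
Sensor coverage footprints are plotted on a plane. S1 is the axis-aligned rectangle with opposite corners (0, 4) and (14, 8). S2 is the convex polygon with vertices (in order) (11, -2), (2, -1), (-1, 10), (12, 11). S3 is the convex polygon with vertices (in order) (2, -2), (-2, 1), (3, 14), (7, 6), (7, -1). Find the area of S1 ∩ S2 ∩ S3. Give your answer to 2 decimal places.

The intersection is the polygon with vertices (6,8), (7,6), (7,4), (0.636,4), (0.021,6.255), (0.692,8).
By the shoelace formula its area is 25.64.

25.64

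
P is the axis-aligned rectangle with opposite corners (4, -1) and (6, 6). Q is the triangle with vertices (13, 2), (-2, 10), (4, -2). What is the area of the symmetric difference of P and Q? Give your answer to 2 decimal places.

52.13

|P| = 14, |Q| = 66, |P∩Q| = 13.9333.
|P △ Q| = |P| + |Q| − 2·|P∩Q| = 14 + 66 − 27.8667 = 52.13.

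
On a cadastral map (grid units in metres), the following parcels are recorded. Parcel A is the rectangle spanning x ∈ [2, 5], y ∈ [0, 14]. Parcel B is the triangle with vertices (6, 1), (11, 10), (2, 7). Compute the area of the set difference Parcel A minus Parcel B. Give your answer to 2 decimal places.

|Parcel A| = 42, |Parcel A∩Parcel B| = 8.25.
|Parcel A ∖ Parcel B| = |Parcel A| − |Parcel A∩Parcel B| = 42 − 8.25 = 33.75.

33.75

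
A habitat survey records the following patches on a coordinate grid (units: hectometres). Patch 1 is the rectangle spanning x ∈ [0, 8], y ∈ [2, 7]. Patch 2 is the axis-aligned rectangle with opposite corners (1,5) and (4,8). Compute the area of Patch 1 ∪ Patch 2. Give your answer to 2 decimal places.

43.00

By inclusion–exclusion:
Individual areas: |Patch 1| = 40, |Patch 2| = 9.
|Patch 1∩Patch 2|: x∈[1,4], y∈[5,7] → 3·2 = 6.
|Patch 1 ∪ Patch 2| = 49 − 6 = 43.00.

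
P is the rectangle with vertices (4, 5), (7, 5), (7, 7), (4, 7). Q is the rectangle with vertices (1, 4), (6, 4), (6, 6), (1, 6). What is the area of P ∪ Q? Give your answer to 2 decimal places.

14.00

By inclusion–exclusion:
Individual areas: |P| = 6, |Q| = 10.
|P∩Q|: x∈[4,6], y∈[5,6] → 2·1 = 2.
|P ∪ Q| = 16 − 2 = 14.00.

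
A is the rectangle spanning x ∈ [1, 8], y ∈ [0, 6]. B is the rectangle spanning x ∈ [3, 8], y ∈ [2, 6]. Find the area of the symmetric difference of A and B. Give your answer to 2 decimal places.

22.00

|A∩B|: x∈[3,8], y∈[2,6] → 5·4 = 20.
|A △ B| = |A| + |B| − 2·|A∩B| = 42 + 20 − 40 = 22.00.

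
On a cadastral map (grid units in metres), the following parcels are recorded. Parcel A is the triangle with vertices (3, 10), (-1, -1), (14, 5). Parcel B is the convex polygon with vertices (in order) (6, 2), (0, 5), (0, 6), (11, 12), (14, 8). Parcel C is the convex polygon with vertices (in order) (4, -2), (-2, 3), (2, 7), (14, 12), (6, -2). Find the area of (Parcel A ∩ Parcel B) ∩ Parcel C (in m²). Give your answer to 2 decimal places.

The region (Parcel A ∩ Parcel B) ∩ Parcel C is the polygon with vertices (10.825,6.443), (10,5), (6,2), (1,4.5), (1.857,6.857), (2,7), (5.965,8.652).
By the shoelace formula its area is 38.60.

38.60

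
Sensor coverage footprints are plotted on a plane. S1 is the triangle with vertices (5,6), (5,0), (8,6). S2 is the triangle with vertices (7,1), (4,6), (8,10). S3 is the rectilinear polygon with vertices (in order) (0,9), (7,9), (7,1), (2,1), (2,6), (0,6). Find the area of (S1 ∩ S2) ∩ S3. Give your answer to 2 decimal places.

The region (S1 ∩ S2) ∩ S3 is the polygon with vertices (7,6), (7,4), (6.182,2.364), (5,4.333), (5,6).
By the shoelace formula its area is 5.44.

5.44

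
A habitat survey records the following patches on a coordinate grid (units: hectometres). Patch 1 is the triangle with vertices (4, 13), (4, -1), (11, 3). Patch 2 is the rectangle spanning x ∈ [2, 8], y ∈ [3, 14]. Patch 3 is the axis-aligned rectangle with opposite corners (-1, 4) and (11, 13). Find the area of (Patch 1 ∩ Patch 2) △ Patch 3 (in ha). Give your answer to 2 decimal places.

|Patch 1 ∩ Patch 2| = 28.5714.
|(Patch 1 ∩ Patch 2) ∩ Patch 3| = 24.5714.
|(Patch 1 ∩ Patch 2) △ Patch 3| = 28.5714 + 108 − 49.1429 = 87.43.

87.43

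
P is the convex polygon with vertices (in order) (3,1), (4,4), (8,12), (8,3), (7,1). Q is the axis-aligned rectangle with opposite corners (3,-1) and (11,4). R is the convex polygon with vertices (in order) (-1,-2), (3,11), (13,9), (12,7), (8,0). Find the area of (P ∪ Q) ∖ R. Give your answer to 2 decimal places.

13.59

|P ∪ Q| = 56.
|(P ∪ Q) ∩ R| = 42.4123.
|(P ∪ Q) ∖ R| = 56 − 42.4123 = 13.59.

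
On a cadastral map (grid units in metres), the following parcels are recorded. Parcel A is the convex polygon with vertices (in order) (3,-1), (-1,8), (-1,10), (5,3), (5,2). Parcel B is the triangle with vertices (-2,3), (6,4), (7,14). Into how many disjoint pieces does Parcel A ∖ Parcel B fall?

2

Parcel A ∖ Parcel B splits into 2 disjoint pieces (area 10.7069, area 4.932).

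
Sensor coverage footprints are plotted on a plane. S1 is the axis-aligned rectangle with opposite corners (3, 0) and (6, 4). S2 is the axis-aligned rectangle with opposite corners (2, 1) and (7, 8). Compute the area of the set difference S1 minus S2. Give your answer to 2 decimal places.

3.00

|S1∩S2|: x∈[3,6], y∈[1,4] → 3·3 = 9.
|S1| = 12.
|S1 ∖ S2| = |S1| − |S1∩S2| = 12 − 9 = 3.00.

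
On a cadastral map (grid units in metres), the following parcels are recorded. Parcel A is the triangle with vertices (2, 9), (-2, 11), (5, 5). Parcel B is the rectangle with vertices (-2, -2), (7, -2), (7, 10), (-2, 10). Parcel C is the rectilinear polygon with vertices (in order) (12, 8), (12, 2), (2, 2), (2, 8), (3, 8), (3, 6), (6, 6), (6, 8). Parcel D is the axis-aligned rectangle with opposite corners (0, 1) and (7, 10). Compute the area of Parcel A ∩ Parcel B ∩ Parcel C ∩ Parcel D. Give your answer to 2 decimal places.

1.02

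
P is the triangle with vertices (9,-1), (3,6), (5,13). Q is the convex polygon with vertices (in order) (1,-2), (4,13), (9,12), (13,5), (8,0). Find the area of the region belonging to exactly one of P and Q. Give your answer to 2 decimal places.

80.48

|P| = 28, |Q| = 107.5, |P∩Q| = 27.5099.
|P △ Q| = |P| + |Q| − 2·|P∩Q| = 28 + 107.5 − 55.0198 = 80.48.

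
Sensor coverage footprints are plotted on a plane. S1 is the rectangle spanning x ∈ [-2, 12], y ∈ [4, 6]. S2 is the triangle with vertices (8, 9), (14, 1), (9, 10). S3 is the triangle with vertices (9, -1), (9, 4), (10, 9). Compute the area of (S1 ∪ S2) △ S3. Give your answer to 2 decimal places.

|S1 ∪ S2| = 33.5444.
|(S1 ∪ S2) ∩ S3| = 1.0277.
|(S1 ∪ S2) △ S3| = 33.5444 + 2.5 − 2.0555 = 33.99.

33.99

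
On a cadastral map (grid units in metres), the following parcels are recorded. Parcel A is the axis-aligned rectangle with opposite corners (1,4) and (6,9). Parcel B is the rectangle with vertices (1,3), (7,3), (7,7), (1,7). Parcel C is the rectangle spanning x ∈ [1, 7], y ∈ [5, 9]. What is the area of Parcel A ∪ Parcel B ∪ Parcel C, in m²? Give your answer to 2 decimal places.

36.00

By inclusion–exclusion:
Individual areas: |Parcel A| = 25, |Parcel B| = 24, |Parcel C| = 24.
|Parcel A∩Parcel B|: x∈[1,6], y∈[4,7] → 5·3 = 15.
|Parcel A∩Parcel C|: x∈[1,6], y∈[5,9] → 5·4 = 20.
|Parcel B∩Parcel C|: x∈[1,7], y∈[5,7] → 6·2 = 12.
|Parcel A∩Parcel B∩Parcel C| = 10.
|Parcel A ∪ Parcel B ∪ Parcel C| = 73 − 47 + 10 = 36.00.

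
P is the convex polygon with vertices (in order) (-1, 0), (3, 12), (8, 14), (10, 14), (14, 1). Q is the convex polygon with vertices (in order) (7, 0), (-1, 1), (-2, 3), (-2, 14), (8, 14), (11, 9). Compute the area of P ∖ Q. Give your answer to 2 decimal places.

|P| = 139.5, |P∩Q| = 100.8528.
|P ∖ Q| = |P| − |P∩Q| = 139.5 − 100.8528 = 38.65.

38.65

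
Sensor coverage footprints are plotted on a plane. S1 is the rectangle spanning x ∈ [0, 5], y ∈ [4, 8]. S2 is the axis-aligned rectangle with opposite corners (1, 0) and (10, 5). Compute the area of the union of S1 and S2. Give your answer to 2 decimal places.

By inclusion–exclusion:
Individual areas: |S1| = 20, |S2| = 45.
|S1∩S2|: x∈[1,5], y∈[4,5] → 4·1 = 4.
|S1 ∪ S2| = 65 − 4 = 61.00.

61.00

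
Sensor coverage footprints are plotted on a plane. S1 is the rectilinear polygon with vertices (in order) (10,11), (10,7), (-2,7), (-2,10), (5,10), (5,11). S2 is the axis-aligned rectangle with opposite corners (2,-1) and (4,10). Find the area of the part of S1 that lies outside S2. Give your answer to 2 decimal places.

|S1| = 41, |S1∩S2| = 6.
|S1 ∖ S2| = |S1| − |S1∩S2| = 41 − 6 = 35.00.

35.00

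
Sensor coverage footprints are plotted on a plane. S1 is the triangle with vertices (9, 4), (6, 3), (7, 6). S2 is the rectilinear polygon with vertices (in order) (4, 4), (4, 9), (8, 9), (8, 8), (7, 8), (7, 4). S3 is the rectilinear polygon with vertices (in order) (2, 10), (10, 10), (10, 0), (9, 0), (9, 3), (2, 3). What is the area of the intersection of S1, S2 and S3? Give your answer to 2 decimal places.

0.67

The intersection is the polygon with vertices (7,4), (6.333,4), (7,6).
By the shoelace formula its area is 0.67.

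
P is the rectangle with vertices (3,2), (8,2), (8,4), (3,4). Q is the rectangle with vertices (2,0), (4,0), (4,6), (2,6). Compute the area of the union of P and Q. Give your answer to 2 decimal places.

20.00

By inclusion–exclusion:
Individual areas: |P| = 10, |Q| = 12.
|P∩Q|: x∈[3,4], y∈[2,4] → 1·2 = 2.
|P ∪ Q| = 22 − 2 = 20.00.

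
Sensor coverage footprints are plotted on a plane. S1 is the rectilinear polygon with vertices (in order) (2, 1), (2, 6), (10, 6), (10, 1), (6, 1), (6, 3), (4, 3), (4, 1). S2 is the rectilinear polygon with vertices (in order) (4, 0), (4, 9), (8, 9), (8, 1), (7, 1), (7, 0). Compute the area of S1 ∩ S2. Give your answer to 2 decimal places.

16.00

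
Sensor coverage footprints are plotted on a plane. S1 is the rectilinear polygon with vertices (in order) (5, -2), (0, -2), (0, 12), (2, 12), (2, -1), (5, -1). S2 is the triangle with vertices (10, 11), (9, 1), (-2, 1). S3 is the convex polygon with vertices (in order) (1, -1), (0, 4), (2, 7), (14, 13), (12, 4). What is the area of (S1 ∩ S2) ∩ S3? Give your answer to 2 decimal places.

The region (S1 ∩ S2) ∩ S3 is the polygon with vertices (2,4.333), (2,1), (0.6,1), (0.229,2.857).
By the shoelace formula its area is 4.25.

4.25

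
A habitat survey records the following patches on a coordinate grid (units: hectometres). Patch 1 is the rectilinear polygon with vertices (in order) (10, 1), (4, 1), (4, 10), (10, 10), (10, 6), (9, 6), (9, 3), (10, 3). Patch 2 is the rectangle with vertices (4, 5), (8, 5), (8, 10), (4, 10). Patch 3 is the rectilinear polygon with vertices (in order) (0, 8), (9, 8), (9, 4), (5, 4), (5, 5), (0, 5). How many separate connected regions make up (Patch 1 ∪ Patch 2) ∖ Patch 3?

(Patch 1 ∪ Patch 2) ∖ Patch 3 splits into 2 disjoint pieces (area 18, area 14).

2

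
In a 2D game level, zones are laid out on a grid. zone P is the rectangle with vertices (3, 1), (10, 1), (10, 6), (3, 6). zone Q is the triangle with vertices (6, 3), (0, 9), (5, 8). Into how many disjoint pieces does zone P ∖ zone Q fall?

1

zone P ∖ zone Q is a single connected region.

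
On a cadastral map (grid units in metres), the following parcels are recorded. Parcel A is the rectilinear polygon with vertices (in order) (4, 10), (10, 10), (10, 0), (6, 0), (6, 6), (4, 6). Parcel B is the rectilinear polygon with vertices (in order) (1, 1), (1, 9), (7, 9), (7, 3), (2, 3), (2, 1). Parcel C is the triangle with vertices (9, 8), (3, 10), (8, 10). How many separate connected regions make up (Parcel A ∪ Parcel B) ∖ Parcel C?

1

(Parcel A ∪ Parcel B) ∖ Parcel C is a single connected region.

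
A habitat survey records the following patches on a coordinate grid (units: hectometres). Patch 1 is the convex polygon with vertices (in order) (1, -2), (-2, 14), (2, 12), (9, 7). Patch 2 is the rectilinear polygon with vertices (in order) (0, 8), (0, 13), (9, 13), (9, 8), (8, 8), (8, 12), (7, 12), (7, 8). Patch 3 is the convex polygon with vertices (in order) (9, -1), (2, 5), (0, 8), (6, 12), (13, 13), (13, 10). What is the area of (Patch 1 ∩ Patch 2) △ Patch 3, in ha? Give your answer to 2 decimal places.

|Patch 1 ∩ Patch 2| = 20.0714.
|(Patch 1 ∩ Patch 2) ∩ Patch 3| = 9.83.
|(Patch 1 ∩ Patch 2) △ Patch 3| = 20.0714 + 102.5 − 19.6601 = 102.91.

102.91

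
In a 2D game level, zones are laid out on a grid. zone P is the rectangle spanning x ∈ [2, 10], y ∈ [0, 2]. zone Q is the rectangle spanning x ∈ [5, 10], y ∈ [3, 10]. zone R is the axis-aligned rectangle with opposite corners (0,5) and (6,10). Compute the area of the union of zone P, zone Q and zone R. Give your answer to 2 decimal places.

76.00

By inclusion–exclusion:
Individual areas: |zone P| = 16, |zone Q| = 35, |zone R| = 30.
|zone P∩zone Q| = 0 (no overlap).
|zone P∩zone R| = 0 (no overlap).
|zone Q∩zone R|: x∈[5,6], y∈[5,10] → 1·5 = 5.
|zone P∩zone Q∩zone R| = 0.
|zone P ∪ zone Q ∪ zone R| = 81 − 5 + 0 = 76.00.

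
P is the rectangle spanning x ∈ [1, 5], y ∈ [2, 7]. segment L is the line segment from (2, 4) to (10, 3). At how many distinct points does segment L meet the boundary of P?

The segment meets the boundary at (5,3.625).

1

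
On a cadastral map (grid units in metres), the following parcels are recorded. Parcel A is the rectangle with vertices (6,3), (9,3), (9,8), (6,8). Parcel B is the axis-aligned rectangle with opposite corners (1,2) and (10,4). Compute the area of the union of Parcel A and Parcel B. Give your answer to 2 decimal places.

30.00

By inclusion–exclusion:
Individual areas: |Parcel A| = 15, |Parcel B| = 18.
|Parcel A∩Parcel B|: x∈[6,9], y∈[3,4] → 3·1 = 3.
|Parcel A ∪ Parcel B| = 33 − 3 = 30.00.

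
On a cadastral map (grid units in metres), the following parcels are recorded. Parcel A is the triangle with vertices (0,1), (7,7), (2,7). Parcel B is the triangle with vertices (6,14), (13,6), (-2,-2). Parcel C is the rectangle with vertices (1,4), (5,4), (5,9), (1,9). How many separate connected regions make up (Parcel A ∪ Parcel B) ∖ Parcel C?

(Parcel A ∪ Parcel B) ∖ Parcel C is a single connected region.

1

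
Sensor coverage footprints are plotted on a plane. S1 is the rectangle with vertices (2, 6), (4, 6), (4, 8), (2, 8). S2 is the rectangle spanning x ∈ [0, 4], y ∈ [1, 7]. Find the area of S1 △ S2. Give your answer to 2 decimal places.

|S1∩S2|: x∈[2,4], y∈[6,7] → 2·1 = 2.
|S1 △ S2| = |S1| + |S2| − 2·|S1∩S2| = 4 + 24 − 4 = 24.00.

24.00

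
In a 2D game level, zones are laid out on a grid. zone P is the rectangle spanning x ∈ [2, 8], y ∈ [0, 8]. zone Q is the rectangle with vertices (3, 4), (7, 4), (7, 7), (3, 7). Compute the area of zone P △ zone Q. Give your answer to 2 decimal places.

|zone P∩zone Q|: x∈[3,7], y∈[4,7] → 4·3 = 12.
|zone P △ zone Q| = |zone P| + |zone Q| − 2·|zone P∩zone Q| = 48 + 12 − 24 = 36.00.

36.00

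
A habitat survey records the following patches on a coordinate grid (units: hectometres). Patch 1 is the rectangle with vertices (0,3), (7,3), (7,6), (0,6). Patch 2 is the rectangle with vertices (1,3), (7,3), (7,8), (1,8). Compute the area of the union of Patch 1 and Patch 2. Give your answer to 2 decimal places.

By inclusion–exclusion:
Individual areas: |Patch 1| = 21, |Patch 2| = 30.
|Patch 1∩Patch 2|: x∈[1,7], y∈[3,6] → 6·3 = 18.
|Patch 1 ∪ Patch 2| = 51 − 18 = 33.00.

33.00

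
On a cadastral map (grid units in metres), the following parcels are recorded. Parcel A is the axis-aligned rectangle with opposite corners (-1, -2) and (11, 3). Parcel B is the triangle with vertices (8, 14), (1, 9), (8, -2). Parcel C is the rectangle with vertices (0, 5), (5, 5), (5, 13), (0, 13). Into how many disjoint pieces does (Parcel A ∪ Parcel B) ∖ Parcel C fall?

(Parcel A ∪ Parcel B) ∖ Parcel C is a single connected region.

1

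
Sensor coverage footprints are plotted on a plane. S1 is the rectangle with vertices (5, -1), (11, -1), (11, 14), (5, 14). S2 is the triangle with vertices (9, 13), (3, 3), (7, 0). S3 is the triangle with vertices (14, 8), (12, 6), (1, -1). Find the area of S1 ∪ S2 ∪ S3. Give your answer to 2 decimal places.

By inclusion–exclusion:
Individual areas: |S1| = 90, |S2| = 29, |S3| = 4.
|S1∩S2| = 24.1667.
|S1∩S3| = 2.3497.
|S2∩S3| = 0.7629.
|S1∩S2∩S3| = 0.7385.
|S1 ∪ S2 ∪ S3| = 123 − 27.2792 + 0.7385 = 96.46.

96.46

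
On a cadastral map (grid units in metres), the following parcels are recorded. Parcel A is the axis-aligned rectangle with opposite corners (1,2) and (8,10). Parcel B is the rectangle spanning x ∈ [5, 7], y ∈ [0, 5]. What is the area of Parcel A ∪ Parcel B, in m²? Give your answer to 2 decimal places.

60.00

By inclusion–exclusion:
Individual areas: |Parcel A| = 56, |Parcel B| = 10.
|Parcel A∩Parcel B|: x∈[5,7], y∈[2,5] → 2·3 = 6.
|Parcel A ∪ Parcel B| = 66 − 6 = 60.00.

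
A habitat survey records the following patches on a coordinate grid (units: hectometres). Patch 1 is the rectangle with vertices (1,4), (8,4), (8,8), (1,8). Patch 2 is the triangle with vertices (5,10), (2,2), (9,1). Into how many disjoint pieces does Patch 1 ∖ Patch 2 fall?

2

Patch 1 ∖ Patch 2 splits into 2 disjoint pieces (area 4.8889, area 10).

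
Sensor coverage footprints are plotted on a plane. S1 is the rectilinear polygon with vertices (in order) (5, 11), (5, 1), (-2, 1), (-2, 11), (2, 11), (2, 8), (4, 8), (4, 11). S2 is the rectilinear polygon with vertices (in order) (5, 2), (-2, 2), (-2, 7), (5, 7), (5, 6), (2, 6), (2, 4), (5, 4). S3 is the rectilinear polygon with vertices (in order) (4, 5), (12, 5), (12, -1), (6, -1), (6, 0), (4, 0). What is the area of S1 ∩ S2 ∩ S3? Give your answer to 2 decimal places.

The intersection is the polygon with vertices (5,4), (5,2), (4,2), (4,4).
By the shoelace formula its area is 2.00.

2.00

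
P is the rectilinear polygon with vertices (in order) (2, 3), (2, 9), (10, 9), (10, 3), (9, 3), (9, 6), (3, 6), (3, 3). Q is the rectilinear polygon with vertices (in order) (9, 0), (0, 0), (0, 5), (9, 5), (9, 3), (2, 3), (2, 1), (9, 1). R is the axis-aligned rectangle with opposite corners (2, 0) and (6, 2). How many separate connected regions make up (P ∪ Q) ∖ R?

2

(P ∪ Q) ∖ R splits into 2 disjoint pieces (area 52, area 3).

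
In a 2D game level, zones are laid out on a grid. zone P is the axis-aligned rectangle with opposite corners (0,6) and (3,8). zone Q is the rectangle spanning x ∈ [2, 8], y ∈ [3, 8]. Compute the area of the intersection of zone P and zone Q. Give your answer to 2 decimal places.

|zone P∩zone Q|: x∈[2,3], y∈[6,8] → 1·2 = 2.

2.00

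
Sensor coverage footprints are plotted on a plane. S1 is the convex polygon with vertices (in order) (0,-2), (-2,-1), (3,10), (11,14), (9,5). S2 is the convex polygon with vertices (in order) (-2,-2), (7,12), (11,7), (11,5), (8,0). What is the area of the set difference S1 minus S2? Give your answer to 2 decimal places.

|S1| = 89, |S1∩S2| = 57.7514.
|S1 ∖ S2| = |S1| − |S1∩S2| = 89 − 57.7514 = 31.25.

31.25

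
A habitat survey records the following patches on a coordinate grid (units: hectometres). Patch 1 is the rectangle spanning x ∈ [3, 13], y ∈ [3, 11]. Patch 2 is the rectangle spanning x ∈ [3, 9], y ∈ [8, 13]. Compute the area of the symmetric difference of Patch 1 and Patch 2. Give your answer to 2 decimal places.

|Patch 1∩Patch 2|: x∈[3,9], y∈[8,11] → 6·3 = 18.
|Patch 1 △ Patch 2| = |Patch 1| + |Patch 2| − 2·|Patch 1∩Patch 2| = 80 + 30 − 36 = 74.00.

74.00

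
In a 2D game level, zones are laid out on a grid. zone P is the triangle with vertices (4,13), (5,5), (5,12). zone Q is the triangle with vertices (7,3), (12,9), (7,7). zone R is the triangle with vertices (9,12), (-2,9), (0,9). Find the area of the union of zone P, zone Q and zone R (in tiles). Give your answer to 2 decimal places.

16.32

By inclusion–exclusion:
Individual areas: |zone P| = 3.5, |zone Q| = 10, |zone R| = 3.
|zone P∩zone Q| = 0.
|zone P∩zone R| = 0.1837.
|zone Q∩zone R| = 0.
|zone P∩zone Q∩zone R| = 0.
|zone P ∪ zone Q ∪ zone R| = 16.5 − 0.1837 + 0 = 16.32.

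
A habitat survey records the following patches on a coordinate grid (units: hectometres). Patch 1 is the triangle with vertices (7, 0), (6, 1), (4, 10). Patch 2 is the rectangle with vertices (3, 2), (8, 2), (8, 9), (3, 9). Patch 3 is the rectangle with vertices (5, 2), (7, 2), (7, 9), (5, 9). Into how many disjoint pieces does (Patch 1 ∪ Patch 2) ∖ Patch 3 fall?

(Patch 1 ∪ Patch 2) ∖ Patch 3 splits into 3 disjoint pieces (area 1.0111, area 14.0389, area 7).

3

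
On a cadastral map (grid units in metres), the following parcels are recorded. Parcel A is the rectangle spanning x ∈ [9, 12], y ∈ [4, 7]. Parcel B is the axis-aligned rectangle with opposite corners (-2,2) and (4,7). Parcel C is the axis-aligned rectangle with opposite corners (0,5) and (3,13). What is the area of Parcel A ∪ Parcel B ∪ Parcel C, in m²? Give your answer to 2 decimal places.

By inclusion–exclusion:
Individual areas: |Parcel A| = 9, |Parcel B| = 30, |Parcel C| = 24.
|Parcel A∩Parcel B| = 0 (no overlap).
|Parcel A∩Parcel C| = 0 (no overlap).
|Parcel B∩Parcel C|: x∈[0,3], y∈[5,7] → 3·2 = 6.
|Parcel A∩Parcel B∩Parcel C| = 0.
|Parcel A ∪ Parcel B ∪ Parcel C| = 63 − 6 + 0 = 57.00.

57.00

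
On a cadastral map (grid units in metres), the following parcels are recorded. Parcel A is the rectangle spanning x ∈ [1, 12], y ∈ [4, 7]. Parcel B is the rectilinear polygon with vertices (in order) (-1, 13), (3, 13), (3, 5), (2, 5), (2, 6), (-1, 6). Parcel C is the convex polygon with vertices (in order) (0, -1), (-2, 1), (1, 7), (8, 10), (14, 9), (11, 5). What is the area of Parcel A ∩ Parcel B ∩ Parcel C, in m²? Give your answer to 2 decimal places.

3.00

The intersection is the polygon with vertices (3,7), (3,5), (2,5), (2,6), (1,6), (1,7).
By the shoelace formula its area is 3.00.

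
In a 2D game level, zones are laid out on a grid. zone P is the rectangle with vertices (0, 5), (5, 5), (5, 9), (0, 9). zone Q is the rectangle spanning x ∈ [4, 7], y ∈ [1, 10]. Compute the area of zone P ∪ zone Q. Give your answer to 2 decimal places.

43.00

By inclusion–exclusion:
Individual areas: |zone P| = 20, |zone Q| = 27.
|zone P∩zone Q|: x∈[4,5], y∈[5,9] → 1·4 = 4.
|zone P ∪ zone Q| = 47 − 4 = 43.00.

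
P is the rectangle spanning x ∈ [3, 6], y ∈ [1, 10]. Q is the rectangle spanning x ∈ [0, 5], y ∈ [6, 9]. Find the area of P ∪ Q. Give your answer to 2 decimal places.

36.00

By inclusion–exclusion:
Individual areas: |P| = 27, |Q| = 15.
|P∩Q|: x∈[3,5], y∈[6,9] → 2·3 = 6.
|P ∪ Q| = 42 − 6 = 36.00.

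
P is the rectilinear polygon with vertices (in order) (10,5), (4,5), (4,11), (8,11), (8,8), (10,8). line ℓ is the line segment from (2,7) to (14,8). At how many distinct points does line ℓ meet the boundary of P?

The segment meets the boundary at (10,7.667), (4,7.167).

2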